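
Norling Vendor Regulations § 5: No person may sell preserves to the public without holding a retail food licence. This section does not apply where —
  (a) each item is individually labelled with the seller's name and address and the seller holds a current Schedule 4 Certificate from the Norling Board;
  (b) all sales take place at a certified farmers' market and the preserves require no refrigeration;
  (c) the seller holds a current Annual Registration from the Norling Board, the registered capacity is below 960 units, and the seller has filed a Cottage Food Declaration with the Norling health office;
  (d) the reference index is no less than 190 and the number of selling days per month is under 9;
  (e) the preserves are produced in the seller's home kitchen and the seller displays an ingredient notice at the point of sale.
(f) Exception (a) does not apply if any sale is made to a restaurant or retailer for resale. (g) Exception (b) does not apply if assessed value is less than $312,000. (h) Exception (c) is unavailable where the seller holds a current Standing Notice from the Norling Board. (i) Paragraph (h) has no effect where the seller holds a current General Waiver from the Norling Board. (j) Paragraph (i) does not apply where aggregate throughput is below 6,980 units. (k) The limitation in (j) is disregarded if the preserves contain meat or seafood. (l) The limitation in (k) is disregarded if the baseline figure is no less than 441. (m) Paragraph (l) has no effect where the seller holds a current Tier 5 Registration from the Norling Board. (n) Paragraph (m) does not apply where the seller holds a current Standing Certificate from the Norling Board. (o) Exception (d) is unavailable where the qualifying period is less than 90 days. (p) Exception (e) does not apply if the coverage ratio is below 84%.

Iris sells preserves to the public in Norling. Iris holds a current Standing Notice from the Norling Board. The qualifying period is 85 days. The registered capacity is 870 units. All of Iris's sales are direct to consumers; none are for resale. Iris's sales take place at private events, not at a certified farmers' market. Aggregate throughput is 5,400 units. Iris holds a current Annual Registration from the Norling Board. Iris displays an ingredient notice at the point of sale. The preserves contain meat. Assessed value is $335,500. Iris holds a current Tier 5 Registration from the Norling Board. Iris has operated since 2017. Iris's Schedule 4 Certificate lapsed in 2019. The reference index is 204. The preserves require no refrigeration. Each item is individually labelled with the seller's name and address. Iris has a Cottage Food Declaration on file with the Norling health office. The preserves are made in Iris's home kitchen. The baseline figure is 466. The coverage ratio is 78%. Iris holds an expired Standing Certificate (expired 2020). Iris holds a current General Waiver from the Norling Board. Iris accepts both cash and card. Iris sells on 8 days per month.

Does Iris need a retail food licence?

Exception (a) fails — the Schedule 4 Certificate is not current.
Exception (b) does not apply: sales are at private events, not a certified farmers' market.
All of (c)'s requirements are met (a current Annual Registration is held; the registered capacity is 870 units, below the 960 units limit; a Cottage Food Declaration is on file). As to paragraphs (h)–(n): (h) would limit (c) — a current Standing Notice is held — but (i) sets (h) aside: (i) operates against (h): a current General Waiver is held. (j) would limit (i) — aggregate throughput is 5,400 units, below the 6,980 units limit — but (k) sets (j) aside: (k) is triggered — the preserves contain meat. (l) would limit (k) — the baseline figure is 466, meeting the 441 threshold — but (m) sets (l) aside: (m) operates against (l): a current Tier 5 Registration is held. (n), which would lift (m), is not triggered — no current Standing Certificate is held. So (c) applies.
Exception (d) is satisfied on its face — the reference index is 204, meeting the 190 threshold; the number of selling days per month is 8, under the 9 limit. But applying paragraph (o): (o) is engaged — the qualifying period is 85 days, less than the 90 days limit. (d) is therefore removed.
Exception (e): the preserves are home-kitchen produced; an ingredient notice is displayed — every condition holds. However, paragraph (p) must be considered: (p) operates against (e): the coverage ratio is 78%, below the 84% limit. Exception (e) does not apply.

No — exception (c) applies; Iris is not required to hold a retail food licence.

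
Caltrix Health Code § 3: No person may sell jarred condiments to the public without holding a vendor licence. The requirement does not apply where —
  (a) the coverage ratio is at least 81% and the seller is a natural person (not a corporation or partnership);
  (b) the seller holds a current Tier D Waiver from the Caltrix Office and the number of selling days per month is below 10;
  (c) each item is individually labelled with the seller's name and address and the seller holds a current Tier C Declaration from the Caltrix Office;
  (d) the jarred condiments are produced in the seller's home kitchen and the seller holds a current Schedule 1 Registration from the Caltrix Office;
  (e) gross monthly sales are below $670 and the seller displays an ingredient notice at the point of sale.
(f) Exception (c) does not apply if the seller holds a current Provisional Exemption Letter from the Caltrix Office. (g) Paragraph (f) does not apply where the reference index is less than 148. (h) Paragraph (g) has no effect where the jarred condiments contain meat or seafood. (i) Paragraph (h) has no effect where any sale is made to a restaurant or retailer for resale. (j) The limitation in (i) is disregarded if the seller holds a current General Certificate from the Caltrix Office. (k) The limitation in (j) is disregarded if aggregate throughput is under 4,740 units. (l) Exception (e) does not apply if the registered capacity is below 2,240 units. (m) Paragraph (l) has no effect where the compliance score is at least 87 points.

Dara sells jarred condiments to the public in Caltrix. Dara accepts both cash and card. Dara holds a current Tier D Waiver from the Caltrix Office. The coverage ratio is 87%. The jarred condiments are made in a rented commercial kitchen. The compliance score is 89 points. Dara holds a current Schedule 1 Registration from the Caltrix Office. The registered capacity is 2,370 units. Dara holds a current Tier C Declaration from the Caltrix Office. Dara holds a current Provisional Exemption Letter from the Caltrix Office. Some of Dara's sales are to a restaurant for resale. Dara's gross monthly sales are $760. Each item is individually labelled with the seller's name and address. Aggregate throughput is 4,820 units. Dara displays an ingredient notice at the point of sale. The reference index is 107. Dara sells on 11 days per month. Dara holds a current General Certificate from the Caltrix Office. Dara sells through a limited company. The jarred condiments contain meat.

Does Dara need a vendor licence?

Yes — Dara must hold a vendor licence.

Exception (a) fails — the seller operates through a limited company.
Exception (b) requires that the number of selling days per month is below 10; but the number of selling days per month is 11, not below 10, so (b) is unavailable.
Exception (c): items are individually labelled; a current Tier C Declaration is held — every condition holds. However, paragraphs (f)–(k) must be considered: (f) operates against (c): a current Provisional Exemption Letter is held. (g) would limit (f) — the reference index is 107, less than the 148 limit — but (h) sets (g) aside: (h) operates against (g): the jarred condiments contain meat. (i) would limit (h) — some sales are to a restaurant for resale — but (j) sets (i) aside: (j) operates against (i): a current General Certificate is held. (k), which would lift (j), is not engaged — aggregate throughput is 4,820 units, not under 4,740 units. (c) is therefore removed.
Exception (d) fails — the jarred condiments are made in a commercial kitchen, not a home kitchen.
Exception (e) does not apply: gross monthly sales are $760, not below $670.
No exception is made out. Dara falls within the general rule.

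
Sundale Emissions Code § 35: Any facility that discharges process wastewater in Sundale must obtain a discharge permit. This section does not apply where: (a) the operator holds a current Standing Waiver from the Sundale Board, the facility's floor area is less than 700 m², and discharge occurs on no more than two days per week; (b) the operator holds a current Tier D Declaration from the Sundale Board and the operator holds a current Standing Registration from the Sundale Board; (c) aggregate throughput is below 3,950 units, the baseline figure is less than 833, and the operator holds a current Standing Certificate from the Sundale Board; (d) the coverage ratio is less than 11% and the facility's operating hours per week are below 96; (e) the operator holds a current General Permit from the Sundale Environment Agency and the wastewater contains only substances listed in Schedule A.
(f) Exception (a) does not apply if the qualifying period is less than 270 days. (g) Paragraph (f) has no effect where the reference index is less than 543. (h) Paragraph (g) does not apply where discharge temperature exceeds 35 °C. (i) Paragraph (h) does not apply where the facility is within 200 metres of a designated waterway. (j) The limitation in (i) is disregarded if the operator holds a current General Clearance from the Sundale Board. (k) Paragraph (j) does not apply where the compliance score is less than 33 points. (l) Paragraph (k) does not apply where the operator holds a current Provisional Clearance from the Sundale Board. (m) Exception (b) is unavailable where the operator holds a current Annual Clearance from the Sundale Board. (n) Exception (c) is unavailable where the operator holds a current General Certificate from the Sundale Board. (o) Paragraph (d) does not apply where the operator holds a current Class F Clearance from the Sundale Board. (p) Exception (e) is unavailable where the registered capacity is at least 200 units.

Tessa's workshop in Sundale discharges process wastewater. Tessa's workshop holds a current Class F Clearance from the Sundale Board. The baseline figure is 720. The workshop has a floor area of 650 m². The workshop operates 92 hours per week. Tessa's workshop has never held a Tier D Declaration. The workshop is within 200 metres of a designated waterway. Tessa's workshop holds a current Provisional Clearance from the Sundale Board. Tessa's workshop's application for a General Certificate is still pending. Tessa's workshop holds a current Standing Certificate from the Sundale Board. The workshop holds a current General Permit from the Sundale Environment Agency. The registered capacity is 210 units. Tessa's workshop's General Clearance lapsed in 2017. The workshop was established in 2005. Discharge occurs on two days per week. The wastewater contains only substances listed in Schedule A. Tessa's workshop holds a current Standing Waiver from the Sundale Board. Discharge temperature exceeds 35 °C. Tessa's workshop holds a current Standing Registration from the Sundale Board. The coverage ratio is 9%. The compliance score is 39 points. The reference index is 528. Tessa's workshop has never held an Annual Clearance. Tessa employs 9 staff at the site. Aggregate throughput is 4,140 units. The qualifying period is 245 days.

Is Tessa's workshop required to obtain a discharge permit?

Exception (a) is satisfied on its face — a current Standing Waiver is held; the facility's floor area is 650 m², less than the 700 m² limit; discharge occurs on no more than two days per week. As to paragraphs (f)–(l): (f) is triggered (the qualifying period is 245 days, less than the 270 days limit), but yields to (g): (g) is engaged — the reference index is 528, less than the 543 limit. (h) would limit (g) — discharge temperature exceeds 35 °C — but (i) sets (h) aside: (i) operates against (h): the workshop is within 200 m of a designated waterway. (j), which would lift (i), does not operate here — the General Clearance is not current. Exception (a) stands.
Exception (b) does not apply: there is no Tier D Declaration in force.
Exception (c) does not apply: aggregate throughput is 4,140 units, not below 3,950 units.
All of (d)'s requirements are met (the coverage ratio is 9%, less than the 11% limit; the facility's operating hours per week are 92, below the 96 limit). But applying paragraph (o): (o) operates against (d): a current Class F Clearance is held. Exception (d) does not apply.
Exception (e) is satisfied on its face — a current General Permit is held; the wastewater is Schedule-A-only. However, paragraph (p) must be considered: (p) operates against (e): the registered capacity is 210 units, meeting the 200 units threshold. Exception (e) does not apply.

No — exception (a) applies; Tessa's workshop is not required to obtain a discharge permit.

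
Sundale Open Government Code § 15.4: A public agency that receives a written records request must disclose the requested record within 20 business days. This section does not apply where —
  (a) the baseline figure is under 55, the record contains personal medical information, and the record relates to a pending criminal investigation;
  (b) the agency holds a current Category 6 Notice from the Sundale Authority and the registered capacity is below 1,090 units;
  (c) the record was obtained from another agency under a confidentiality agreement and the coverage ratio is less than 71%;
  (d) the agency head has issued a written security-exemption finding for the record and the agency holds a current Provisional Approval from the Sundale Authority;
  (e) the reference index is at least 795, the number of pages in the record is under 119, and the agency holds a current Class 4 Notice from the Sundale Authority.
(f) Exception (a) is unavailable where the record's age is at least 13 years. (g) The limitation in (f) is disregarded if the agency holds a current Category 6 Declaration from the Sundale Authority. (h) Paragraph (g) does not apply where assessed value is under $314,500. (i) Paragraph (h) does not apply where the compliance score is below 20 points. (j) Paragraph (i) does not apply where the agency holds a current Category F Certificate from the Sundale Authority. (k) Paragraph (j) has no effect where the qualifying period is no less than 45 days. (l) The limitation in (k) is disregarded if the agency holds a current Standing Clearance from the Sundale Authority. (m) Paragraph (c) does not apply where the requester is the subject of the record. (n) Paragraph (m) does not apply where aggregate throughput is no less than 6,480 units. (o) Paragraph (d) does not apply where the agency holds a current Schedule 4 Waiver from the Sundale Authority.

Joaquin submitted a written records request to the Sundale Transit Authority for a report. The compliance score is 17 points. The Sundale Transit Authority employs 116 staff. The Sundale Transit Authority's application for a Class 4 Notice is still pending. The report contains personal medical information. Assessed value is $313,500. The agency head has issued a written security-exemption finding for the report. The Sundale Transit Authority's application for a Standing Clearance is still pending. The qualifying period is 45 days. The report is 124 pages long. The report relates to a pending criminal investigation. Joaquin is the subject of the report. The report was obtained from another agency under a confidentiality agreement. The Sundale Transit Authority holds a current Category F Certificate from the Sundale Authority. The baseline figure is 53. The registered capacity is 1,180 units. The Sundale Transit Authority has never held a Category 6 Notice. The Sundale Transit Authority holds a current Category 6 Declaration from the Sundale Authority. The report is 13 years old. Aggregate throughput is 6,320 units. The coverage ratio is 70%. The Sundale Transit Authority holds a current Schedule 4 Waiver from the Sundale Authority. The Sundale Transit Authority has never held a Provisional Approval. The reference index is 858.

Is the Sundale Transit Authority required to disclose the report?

Exception (a): the baseline figure is 53, under the 55 limit; the report contains personal medical information; the report relates to a pending investigation — every condition holds. Under paragraphs (f)–(l): (f) would limit (a) — the record's age is 13 years, meeting the 13 years threshold — but (g) sets (f) aside: (g) is triggered — a current Category 6 Declaration is held. (h) operates (assessed value is $313,500, under the $314,500 limit), but is set aside by (i): (i) operates against (h): the compliance score is 17 points, below the 20 points limit. (j) operates (a current Category F Certificate is held), but yields to (k): (k) is engaged — the qualifying period is 45 days, meeting the 45 days threshold. (l) is not triggered (no current Standing Clearance is held), so (k) stands. Exception (a) stands.
Exception (b) does not apply: the Category 6 Notice is not current.
Exception (c) is satisfied on its face — the report was obtained under a confidentiality agreement; the coverage ratio is 70%, less than the 71% limit. But applying paragraphs (m)–(n): (m) operates against (c): Joaquin is the subject of the report. (n), which would lift (m), is inapplicable — aggregate throughput is 6,320 units, short of 6,480 units. Exception (c) does not apply.
Exception (d) fails — there is no Provisional Approval in force.
Exception (e) does not apply: the number of pages in the record is 124, not under 119.

No — exception (a) applies; the Sundale Transit Authority is not required to disclose the report.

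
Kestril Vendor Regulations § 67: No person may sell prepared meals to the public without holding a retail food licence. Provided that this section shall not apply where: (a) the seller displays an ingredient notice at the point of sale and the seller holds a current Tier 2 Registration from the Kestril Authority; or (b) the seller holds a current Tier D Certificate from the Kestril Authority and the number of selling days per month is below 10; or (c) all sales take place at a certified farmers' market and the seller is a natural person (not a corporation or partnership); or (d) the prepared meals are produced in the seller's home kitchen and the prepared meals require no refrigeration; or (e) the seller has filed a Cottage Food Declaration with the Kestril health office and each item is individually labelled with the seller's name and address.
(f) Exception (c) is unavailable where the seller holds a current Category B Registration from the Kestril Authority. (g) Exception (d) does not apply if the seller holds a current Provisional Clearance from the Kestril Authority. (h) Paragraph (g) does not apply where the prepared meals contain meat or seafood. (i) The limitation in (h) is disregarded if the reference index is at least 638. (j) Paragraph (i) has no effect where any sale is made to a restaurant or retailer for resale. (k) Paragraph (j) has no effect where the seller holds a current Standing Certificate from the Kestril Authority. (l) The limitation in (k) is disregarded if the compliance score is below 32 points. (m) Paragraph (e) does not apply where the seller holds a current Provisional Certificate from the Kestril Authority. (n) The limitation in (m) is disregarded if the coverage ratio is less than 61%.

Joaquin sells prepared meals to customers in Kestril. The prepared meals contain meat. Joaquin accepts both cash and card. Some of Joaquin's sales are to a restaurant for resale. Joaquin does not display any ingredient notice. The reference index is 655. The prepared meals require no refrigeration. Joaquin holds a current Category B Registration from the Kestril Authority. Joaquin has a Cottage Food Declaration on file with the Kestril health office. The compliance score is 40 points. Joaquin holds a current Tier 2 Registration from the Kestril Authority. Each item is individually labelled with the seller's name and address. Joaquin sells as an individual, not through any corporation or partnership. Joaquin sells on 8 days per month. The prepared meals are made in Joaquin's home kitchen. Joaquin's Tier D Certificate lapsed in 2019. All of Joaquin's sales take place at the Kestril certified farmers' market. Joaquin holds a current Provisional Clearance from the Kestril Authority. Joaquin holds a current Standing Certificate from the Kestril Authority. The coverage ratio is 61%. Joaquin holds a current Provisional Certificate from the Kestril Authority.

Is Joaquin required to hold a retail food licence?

Exception (a) requires that the seller displays an ingredient notice at the point of sale; but no ingredient notice is displayed, so (a) is unavailable.
Exception (b) does not apply: no current Tier D Certificate is held.
Exception (c): all sales are at a certified farmers' market; the seller is a natural person — every condition holds. Turning to paragraph (f): (f) operates against (c): a current Category B Registration is held. So (c) is unavailable.
All of (d)'s requirements are met (the prepared meals are home-kitchen produced; the prepared meals are shelf-stable). But: (g) operates against (d): a current Provisional Clearance is held. (h) would limit (g) — the prepared meals contain meat — but (i) sets (h) aside: (i) applies — the reference index is 655, meeting the 638 threshold. (j) would limit (i) — some sales are to a restaurant for resale — but (k) sets (j) aside: (k) is engaged — a current Standing Certificate is held. (l) is not triggered (the compliance score is 40 points, not below 32 points), so (k) stands. (d) is therefore removed.
Exception (e) is satisfied on its face — a Cottage Food Declaration is on file; items are individually labelled. But applying paragraphs (m)–(n): (m) operates against (e): a current Provisional Certificate is held. (n), which would lift (m), is not engaged — the coverage ratio is 61%, not less than 61%. (e) is therefore removed.
No exception displaces § 67.

Yes — Joaquin must hold a retail food licence.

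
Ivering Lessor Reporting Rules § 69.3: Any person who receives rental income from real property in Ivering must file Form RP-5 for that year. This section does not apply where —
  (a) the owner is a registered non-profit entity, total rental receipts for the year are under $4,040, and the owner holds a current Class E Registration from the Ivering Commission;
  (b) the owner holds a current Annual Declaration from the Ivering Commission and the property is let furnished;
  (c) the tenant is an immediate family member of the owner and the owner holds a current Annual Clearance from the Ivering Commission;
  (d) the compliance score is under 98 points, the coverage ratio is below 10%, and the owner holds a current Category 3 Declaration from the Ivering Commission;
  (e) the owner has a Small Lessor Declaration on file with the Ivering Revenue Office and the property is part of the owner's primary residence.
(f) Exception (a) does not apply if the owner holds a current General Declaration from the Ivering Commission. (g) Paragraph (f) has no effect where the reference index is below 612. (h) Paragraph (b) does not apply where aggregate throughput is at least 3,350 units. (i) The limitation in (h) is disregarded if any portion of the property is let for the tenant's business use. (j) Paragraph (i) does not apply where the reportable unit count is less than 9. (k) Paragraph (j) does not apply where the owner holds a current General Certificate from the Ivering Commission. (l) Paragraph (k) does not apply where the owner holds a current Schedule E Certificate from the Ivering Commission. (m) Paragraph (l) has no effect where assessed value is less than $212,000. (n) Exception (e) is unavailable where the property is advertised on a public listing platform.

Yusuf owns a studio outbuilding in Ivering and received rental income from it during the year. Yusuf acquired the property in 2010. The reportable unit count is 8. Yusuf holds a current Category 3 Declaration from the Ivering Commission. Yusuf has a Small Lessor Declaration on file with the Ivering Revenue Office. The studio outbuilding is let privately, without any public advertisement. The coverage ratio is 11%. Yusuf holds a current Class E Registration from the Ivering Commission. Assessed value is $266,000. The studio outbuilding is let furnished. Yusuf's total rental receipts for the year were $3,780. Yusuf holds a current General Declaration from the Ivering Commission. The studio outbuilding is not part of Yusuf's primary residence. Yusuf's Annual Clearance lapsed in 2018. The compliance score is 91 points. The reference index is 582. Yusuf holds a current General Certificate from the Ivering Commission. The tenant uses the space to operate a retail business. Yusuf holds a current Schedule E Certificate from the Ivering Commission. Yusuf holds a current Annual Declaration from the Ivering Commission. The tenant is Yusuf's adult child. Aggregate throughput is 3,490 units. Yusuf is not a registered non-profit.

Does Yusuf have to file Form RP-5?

Exception (a) does not apply: Yusuf is not a registered non-profit.
Exception (b)'s conditions are all satisfied: a current Annual Declaration is held; the property is let furnished. Turning to paragraphs (h)–(m): (h) operates against (b): aggregate throughput is 3,490 units, meeting the 3,350 units threshold. (i) would limit (h) — the space is let for business use — but (j) sets (i) aside: (j) operates — the reportable unit count is 8, less than the 9 limit. (k) would limit (j) — a current General Certificate is held — but (l) sets (k) aside: (l) operates against (k): a current Schedule E Certificate is held. (m) does not operate here (assessed value is $266,000, not less than $212,000), so (l) stands. Exception (b) does not apply.
Exception (c) requires that the owner holds a current Annual Clearance from the Ivering Commission; but no current Annual Clearance is held, so (c) is unavailable.
Exception (d) requires that the coverage ratio is below 10%; but the coverage ratio is 11%, not below 10%, so (d) is unavailable.
Exception (e) does not apply: the studio outbuilding is not part of the primary residence.
No exception displaces § 69.3.

Yes — Yusuf must file Form RP-5.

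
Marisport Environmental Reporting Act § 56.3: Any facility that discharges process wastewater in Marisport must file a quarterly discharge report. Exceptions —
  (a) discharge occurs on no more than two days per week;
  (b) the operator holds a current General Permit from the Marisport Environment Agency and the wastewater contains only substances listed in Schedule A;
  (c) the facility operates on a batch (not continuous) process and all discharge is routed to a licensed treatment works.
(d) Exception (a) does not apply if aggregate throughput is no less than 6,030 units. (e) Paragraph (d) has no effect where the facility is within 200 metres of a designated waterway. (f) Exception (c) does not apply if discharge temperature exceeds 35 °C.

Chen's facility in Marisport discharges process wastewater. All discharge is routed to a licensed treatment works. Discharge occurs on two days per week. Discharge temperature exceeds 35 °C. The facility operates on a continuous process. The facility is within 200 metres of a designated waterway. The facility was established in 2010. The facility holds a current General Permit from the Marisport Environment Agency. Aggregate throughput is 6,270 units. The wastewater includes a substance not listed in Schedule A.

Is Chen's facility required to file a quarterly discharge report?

No — exception (a) applies; Chen's facility is not required to file a quarterly discharge report.

Exception (a) is satisfied on its face — discharge occurs on no more than two days per week. Applying paragraphs (d)–(e): (d) operates (aggregate throughput is 6,270 units, meeting the 6,030 units threshold), but is set aside by (e): (e) operates against (d): the facility is within 200 m of a designated waterway. (a) remains available.
Exception (b) does not apply: the wastewater includes a non-Schedule-A substance.
Exception (c) requires that the facility operates on a batch (not continuous) process; but the facility operates on a continuous process, so (c) is unavailable.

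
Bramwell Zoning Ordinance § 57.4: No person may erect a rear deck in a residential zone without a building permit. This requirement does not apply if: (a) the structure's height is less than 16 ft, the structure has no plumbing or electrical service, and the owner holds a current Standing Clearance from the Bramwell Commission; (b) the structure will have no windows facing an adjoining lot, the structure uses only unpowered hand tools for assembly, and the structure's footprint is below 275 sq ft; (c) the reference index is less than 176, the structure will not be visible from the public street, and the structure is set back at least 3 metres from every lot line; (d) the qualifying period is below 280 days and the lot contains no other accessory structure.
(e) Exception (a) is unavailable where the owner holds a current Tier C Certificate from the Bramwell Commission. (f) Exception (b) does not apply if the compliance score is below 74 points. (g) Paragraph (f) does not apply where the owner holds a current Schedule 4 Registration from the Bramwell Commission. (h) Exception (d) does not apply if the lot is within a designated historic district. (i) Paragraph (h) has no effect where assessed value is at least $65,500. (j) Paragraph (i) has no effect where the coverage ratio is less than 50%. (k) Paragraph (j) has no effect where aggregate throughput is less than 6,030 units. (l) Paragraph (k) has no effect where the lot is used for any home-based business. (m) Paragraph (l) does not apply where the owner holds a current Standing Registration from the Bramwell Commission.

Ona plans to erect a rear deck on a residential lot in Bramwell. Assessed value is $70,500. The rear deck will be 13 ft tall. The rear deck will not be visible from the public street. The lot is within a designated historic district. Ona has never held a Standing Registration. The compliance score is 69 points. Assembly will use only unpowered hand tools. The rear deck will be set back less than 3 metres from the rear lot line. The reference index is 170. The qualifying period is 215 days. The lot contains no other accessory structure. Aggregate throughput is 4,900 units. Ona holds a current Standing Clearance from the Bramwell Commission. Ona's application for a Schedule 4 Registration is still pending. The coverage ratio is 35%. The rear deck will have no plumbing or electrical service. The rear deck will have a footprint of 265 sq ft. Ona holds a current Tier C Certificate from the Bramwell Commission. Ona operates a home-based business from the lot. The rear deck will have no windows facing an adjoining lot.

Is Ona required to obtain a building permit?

All of (a)'s requirements are met (the structure's height is 13 ft, less than the 16 ft limit; there is no plumbing or electrical service; a current Standing Clearance is held). But applying paragraph (e): (e) is triggered — a current Tier C Certificate is held. So (a) is unavailable.
Exception (b): no windows face an adjoining lot; assembly uses only hand tools; the structure's footprint is 265 sq ft, below the 275 sq ft limit — every condition holds. However, paragraphs (f)–(g) must be considered: (f) is triggered — the compliance score is 69 points, below the 74 points limit. (g) does not operate here (the Schedule 4 Registration is not current), so (f) stands. So (b) is unavailable.
Exception (c) fails — the rear setback is under 3 m.
Exception (d) is satisfied on its face — the qualifying period is 215 days, below the 280 days limit; the lot has no other accessory structure. But applying paragraphs (h)–(m): (h) operates — the lot is in a historic district. (i) is engaged (assessed value is $70,500, meeting the $65,500 threshold), but is overridden by (j): (j) applies — the coverage ratio is 35%, less than the 50% limit. (k) would limit (j) — aggregate throughput is 4,900 units, less than the 6,030 units limit — but (l) sets (k) aside: (l) operates against (k): a home-based business operates on the lot. (m), which would lift (l), is inapplicable — no current Standing Registration is held. Exception (d) does not apply.
None of the exceptions is available; § 57.4 applies in full.

Yes — Ona must obtain a building permit.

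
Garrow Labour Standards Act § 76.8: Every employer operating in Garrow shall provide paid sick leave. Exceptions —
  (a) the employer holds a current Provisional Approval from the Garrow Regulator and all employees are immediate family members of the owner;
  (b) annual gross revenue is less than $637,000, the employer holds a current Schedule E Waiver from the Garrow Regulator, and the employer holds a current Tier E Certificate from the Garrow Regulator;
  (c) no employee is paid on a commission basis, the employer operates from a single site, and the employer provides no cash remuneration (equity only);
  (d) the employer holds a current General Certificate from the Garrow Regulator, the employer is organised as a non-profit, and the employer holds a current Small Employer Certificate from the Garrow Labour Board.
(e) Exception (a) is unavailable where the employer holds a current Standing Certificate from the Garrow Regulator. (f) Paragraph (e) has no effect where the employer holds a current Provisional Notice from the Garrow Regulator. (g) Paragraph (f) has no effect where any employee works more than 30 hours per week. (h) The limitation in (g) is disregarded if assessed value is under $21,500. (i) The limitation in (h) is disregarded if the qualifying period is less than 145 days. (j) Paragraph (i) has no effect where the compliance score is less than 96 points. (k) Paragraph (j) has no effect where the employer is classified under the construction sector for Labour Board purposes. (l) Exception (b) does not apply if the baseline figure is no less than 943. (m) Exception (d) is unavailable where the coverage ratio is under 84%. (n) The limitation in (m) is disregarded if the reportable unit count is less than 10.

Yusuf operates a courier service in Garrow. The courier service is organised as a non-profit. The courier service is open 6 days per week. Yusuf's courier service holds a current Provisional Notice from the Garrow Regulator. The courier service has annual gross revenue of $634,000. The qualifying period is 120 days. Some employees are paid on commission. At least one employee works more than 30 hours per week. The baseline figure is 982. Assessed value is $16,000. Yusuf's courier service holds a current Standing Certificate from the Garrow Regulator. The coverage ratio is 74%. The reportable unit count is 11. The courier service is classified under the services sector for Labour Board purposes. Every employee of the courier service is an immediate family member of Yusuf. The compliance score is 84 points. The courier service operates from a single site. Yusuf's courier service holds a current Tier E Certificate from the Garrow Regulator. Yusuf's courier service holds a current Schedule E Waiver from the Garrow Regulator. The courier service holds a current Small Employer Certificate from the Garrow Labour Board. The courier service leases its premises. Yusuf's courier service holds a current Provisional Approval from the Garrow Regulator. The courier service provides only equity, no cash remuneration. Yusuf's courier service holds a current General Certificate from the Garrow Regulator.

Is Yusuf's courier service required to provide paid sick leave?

No — exception (a) applies; Yusuf's courier service is not required to provide paid sick leave.

Exception (a)'s conditions are all satisfied: a current Provisional Approval is held; every employee is an immediate family member. As to paragraphs (e)–(k): (e) would limit (a) — a current Standing Certificate is held — but (f) sets (e) aside: (f) is triggered — a current Provisional Notice is held. (g) operates (at least one employee exceeds 30 hours/week), but is displaced by (h): (h) operates against (g): assessed value is $16,000, under the $21,500 limit. (i) would limit (h) — the qualifying period is 120 days, less than the 145 days limit — but (j) sets (i) aside: (j) operates against (i): the compliance score is 84 points, less than the 96 points limit. (k) is inapplicable (the courier service is classified under the services sector), so (j) stands. So (a) applies.
Exception (b) is satisfied on its face — annual gross revenue is $634,000, less than the $637,000 limit; a current Schedule E Waiver is held; a current Tier E Certificate is held. But: (l) applies — the baseline figure is 982, meeting the 943 threshold. So (b) is unavailable.
Exception (c) fails — some employees are paid on commission.
Exception (d)'s conditions are all satisfied: a current General Certificate is held; the employer is a non-profit; a current Small Employer Certificate is held. But: (m) operates — the coverage ratio is 74%, under the 84% limit. (n) is inapplicable (the reportable unit count is 11, not less than 10), so (m) stands. (d) is therefore removed.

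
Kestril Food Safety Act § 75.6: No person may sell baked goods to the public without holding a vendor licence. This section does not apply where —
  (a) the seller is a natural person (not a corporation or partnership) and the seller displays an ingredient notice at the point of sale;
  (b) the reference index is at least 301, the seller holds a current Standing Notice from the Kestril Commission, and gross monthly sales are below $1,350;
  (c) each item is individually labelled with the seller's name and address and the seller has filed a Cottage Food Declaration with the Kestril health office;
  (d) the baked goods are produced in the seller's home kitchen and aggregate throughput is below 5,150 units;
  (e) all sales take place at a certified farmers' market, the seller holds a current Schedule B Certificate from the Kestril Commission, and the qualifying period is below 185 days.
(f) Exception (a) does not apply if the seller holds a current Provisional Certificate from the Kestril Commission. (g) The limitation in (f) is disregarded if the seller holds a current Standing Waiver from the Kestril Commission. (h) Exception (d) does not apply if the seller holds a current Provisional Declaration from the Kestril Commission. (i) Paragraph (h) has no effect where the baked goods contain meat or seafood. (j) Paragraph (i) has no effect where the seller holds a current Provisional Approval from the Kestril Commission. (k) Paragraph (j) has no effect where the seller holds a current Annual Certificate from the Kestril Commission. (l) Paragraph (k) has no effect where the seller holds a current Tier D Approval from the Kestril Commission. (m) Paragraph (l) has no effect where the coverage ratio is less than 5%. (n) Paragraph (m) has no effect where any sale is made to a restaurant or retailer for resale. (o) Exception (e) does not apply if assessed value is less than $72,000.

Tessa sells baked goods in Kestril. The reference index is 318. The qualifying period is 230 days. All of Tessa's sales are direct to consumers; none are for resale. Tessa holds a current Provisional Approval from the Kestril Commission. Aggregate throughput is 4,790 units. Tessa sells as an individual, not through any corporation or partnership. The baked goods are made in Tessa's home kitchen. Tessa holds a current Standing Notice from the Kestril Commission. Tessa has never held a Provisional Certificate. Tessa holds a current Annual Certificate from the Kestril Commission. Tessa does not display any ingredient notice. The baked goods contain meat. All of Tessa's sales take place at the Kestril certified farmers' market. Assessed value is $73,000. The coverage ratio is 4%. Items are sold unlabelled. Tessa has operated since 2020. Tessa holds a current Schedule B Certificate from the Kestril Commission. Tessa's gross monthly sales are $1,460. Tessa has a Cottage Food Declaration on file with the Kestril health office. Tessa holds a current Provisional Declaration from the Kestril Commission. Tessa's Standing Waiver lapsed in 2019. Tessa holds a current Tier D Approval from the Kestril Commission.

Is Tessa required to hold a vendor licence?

No — exception (d) applies; Tessa is not required to hold a vendor licence.

Exception (a) fails — no ingredient notice is displayed.
Exception (b) does not apply: gross monthly sales are $1,460, not below $1,350.
Exception (c) fails — items are sold unlabelled.
Exception (d): the baked goods are home-kitchen produced; aggregate throughput is 4,790 units, below the 5,150 units limit — every condition holds. Considering the limiting provisions: (h) operates (a current Provisional Declaration is held), but is displaced by (i): (i) applies — the baked goods contain meat. (j) would limit (i) — a current Provisional Approval is held — but (k) sets (j) aside: (k) operates — a current Annual Certificate is held. (l) would limit (k) — a current Tier D Approval is held — but (m) sets (l) aside: (m) operates against (l): the coverage ratio is 4%, less than the 5% limit. (n), which would lift (m), is not engaged — no sales are for resale. Exception (d) stands.
Exception (e) does not apply: the qualifying period is 230 days, not below 185 days.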